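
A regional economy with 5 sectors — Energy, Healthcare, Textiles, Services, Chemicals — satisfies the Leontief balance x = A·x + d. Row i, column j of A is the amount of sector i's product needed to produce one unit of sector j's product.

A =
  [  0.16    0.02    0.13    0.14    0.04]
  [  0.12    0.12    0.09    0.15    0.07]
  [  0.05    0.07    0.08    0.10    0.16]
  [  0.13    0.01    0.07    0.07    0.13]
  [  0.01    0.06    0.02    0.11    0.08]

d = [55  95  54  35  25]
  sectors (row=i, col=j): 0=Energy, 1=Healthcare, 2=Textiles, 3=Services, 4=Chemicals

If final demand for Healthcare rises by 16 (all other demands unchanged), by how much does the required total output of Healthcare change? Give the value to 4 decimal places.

Form M = I − A:
  [  0.84   -0.02   -0.13   -0.14   -0.04]
  [ -0.12    0.88   -0.09   -0.15   -0.07]
  [ -0.05   -0.07    0.92   -0.10   -0.16]
  [ -0.13   -0.01   -0.07    0.93   -0.13]
  [ -0.01   -0.06   -0.02   -0.11    0.92]
Leontief inverse L = M⁻¹:
  [  1.2482    0.0558    0.2024    0.2336    0.1267]
  [  0.2191    1.1689    0.1686    0.2591    0.1644]
  [  0.1148    0.1110    1.1333    0.1850    0.2367]
  [  0.1929    0.0405    0.1227    1.1471    0.1949]
  [  0.0534    0.0841    0.0525    0.1606    1.1275]
Total output x = L · d:
  x_0 = 1.2482·55 + 0.0558·95 + 0.2024·54 + 0.2336·35 + 0.1267·25 = 96.2177
  x_1 = 0.2191·55 + 1.1689·95 + 0.1686·54 + 0.2591·35 + 0.1644·25 = 145.3771
  x_2 = 0.1148·55 + 0.1110·95 + 1.1333·54 + 0.1850·35 + 0.2367·25 = 90.4447
  x_3 = 0.1929·55 + 0.0405·95 + 0.1227·54 + 1.1471·35 + 0.1949·25 = 66.1047
  x_4 = 0.0534·55 + 0.0841·95 + 0.0525·54 + 0.1606·35 + 1.1275·25 = 47.5709
Δx_1 = L[1,1] · Δd_1 = 1.1689 · 16 = 18.7025

18.7025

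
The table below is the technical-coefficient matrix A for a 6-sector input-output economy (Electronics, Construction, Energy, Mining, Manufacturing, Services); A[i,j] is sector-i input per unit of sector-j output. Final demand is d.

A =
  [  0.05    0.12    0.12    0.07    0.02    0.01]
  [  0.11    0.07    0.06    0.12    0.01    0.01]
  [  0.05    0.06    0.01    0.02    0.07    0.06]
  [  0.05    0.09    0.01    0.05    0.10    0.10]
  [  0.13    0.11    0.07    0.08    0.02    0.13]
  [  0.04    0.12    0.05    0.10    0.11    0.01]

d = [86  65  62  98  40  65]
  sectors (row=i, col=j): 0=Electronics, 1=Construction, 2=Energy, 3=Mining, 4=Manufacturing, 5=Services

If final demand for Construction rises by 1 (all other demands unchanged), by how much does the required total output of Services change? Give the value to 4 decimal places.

0.1864

Form M = I − A:
  [  0.95   -0.12   -0.12   -0.07   -0.02   -0.01]
  [ -0.11    0.93   -0.06   -0.12   -0.01   -0.01]
  [ -0.05   -0.06    0.99   -0.02   -0.07   -0.06]
  [ -0.05   -0.09   -0.01    0.95   -0.10   -0.10]
  [ -0.13   -0.11   -0.07   -0.08    0.98   -0.13]
  [ -0.04   -0.12   -0.05   -0.10   -0.11    0.99]
Leontief inverse L = M⁻¹:
  [  1.0953    0.1733    0.1501    0.1143    0.0510    0.0401]
  [  0.1515    1.1269    0.0934    0.1633    0.0425    0.0407]
  [  0.0860    0.1053    1.0382    0.0580    0.0922    0.0828]
  [  0.1033    0.1571    0.0496    1.1068    0.1354    0.1352]
  [  0.1899    0.1945    0.1203    0.1486    1.0687    0.1665]
  [  0.0985    0.1864    0.0882    0.1557    0.1443    1.0530]
Total output x = L · d:
  x_0 = 1.0953·86 + 0.1733·65 + 0.1501·62 + 0.1143·98 + 0.0510·40 + 0.0401·65 = 130.6087
  x_1 = 0.1515·86 + 1.1269·65 + 0.0934·62 + 0.1633·98 + 0.0425·40 + 0.0407·65 = 112.4188
  x_2 = 0.0860·86 + 0.1053·65 + 1.0382·62 + 0.0580·98 + 0.0922·40 + 0.0828·65 = 93.3576
  x_3 = 0.1033·86 + 0.1571·65 + 0.0496·62 + 1.1068·98 + 0.1354·40 + 0.1352·65 = 144.8335
  x_4 = 0.1899·86 + 0.1945·65 + 0.1203·62 + 0.1486·98 + 1.0687·40 + 0.1665·65 = 104.5766
  x_5 = 0.0985·86 + 0.1864·65 + 0.0882·62 + 0.1557·98 + 0.1443·40 + 1.0530·65 = 115.5245
Δx_5 = L[5,1] · Δd_1 = 0.1864 · 1 = 0.1864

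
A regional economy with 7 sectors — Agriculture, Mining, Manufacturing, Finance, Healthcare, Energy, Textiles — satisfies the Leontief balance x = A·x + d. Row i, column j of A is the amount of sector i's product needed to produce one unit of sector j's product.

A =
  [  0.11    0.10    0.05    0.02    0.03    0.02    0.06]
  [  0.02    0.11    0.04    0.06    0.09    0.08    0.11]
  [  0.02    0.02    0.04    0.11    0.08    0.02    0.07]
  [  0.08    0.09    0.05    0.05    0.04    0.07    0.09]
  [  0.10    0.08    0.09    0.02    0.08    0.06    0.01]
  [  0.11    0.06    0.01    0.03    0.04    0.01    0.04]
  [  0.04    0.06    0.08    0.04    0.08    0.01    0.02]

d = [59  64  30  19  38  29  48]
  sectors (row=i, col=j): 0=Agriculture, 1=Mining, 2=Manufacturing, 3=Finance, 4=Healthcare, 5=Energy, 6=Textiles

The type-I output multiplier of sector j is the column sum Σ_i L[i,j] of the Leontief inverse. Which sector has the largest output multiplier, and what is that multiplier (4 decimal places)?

Mining (1.8870)

Form M = I − A:
  [  0.89   -0.10   -0.05   -0.02   -0.03   -0.02   -0.06]
  [ -0.02    0.89   -0.04   -0.06   -0.09   -0.08   -0.11]
  [ -0.02   -0.02    0.96   -0.11   -0.08   -0.02   -0.07]
  [ -0.08   -0.09   -0.05    0.95   -0.04   -0.07   -0.09]
  [ -0.10   -0.08   -0.09   -0.02    0.92   -0.06   -0.01]
  [ -0.11   -0.06   -0.01   -0.03   -0.04    0.99   -0.04]
  [ -0.04   -0.06   -0.08   -0.04   -0.08   -0.01    0.98]
Leontief inverse L = M⁻¹:
  [  1.1520    0.1530    0.0848    0.0510    0.0729    0.0464    0.1011]
  [  0.0754    1.1758    0.0864    0.0993    0.1481    0.1159    0.1581]
  [  0.0618    0.0659    1.0751    0.1383    0.1190    0.0463    0.1038]
  [  0.1317    0.1507    0.0906    1.0862    0.0904    0.1003    0.1362]
  [  0.1511    0.1364    0.1275    0.0554    1.1273    0.0894    0.0539]
  [  0.1464    0.1031    0.0379    0.0510    0.0713    1.0308    0.0707]
  [  0.0759    0.1020    0.1110    0.0688    0.1182    0.0347    1.0534]
Total output x = L · d:
  x_0 = 1.1520·59 + 0.1530·64 + 0.0848·30 + 0.0510·19 + 0.0729·38 + 0.0464·29 + 0.1011·48 = 90.2397
  x_1 = 0.0754·59 + 1.1758·64 + 0.0864·30 + 0.0993·19 + 0.1481·38 + 0.1159·29 + 0.1581·48 = 100.7540
  x_2 = 0.0618·59 + 0.0659·64 + 1.0751·30 + 0.1383·19 + 0.1190·38 + 0.0463·29 + 0.1038·48 = 53.5952
  x_3 = 0.1317·59 + 0.1507·64 + 0.0906·30 + 1.0862·19 + 0.0904·38 + 0.1003·29 + 0.1362·48 = 53.6582
  x_4 = 0.1511·59 + 0.1364·64 + 0.1275·30 + 0.0554·19 + 1.1273·38 + 0.0894·29 + 0.0539·48 = 70.5418
  x_5 = 0.1464·59 + 0.1031·64 + 0.0379·30 + 0.0510·19 + 0.0713·38 + 1.0308·29 + 0.0707·48 = 53.3404
  x_6 = 0.0759·59 + 0.1020·64 + 0.1110·30 + 0.0688·19 + 0.1182·38 + 0.0347·29 + 1.0534·48 = 71.6995
Output multipliers (column sums of L):
  Agriculture: 1.7942
  Mining: 1.8870
  Manufacturing: 1.6133
  Finance: 1.5500
  Healthcare: 1.7472
  Energy: 1.4639
  Textiles: 1.6772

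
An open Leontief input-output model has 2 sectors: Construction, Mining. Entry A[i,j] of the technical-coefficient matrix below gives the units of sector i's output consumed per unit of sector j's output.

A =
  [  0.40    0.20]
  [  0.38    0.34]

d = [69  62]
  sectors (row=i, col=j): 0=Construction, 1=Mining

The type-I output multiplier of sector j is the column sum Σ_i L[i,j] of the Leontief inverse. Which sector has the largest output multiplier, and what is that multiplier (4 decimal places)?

Form M = I − A:
  [  0.60   -0.20]
  [ -0.38    0.66]
Leontief inverse L = M⁻¹:
  [  2.0625    0.6250]
  [  1.1875    1.8750]
Total output x = L · d:
  x_0 = 2.0625·69 + 0.6250·62 = 181.0625
  x_1 = 1.1875·69 + 1.8750·62 = 198.1875
Output multipliers (column sums of L):
  Construction: 3.2500
  Mining: 2.5000

Construction (3.2500)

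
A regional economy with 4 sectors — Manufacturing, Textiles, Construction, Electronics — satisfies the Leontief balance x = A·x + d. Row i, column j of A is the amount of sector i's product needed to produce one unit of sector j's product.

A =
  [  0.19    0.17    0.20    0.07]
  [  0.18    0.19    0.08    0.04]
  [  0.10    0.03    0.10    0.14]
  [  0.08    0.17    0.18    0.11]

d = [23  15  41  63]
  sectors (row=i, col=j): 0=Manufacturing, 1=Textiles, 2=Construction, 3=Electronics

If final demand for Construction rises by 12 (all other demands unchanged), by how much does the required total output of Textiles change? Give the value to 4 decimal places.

Form M = I − A:
  [  0.81   -0.17   -0.20   -0.07]
  [ -0.18    0.81   -0.08   -0.04]
  [ -0.10   -0.03    0.90   -0.14]
  [ -0.08   -0.17   -0.18    0.89]
Leontief inverse L = M⁻¹:
  [  1.3741    0.3403    0.3720    0.1819]
  [  0.3363    1.3386    0.2179    0.1209]
  [  0.1994    0.1311    1.2094    0.2118]
  [  0.2281    0.3128    0.3197    1.2059]
Total output x = L · d:
  x_0 = 1.3741·23 + 0.3403·15 + 0.3720·41 + 0.1819·63 = 63.4190
  x_1 = 0.3363·23 + 1.3386·15 + 0.2179·41 + 0.1209·63 = 44.3637
  x_2 = 0.1994·23 + 0.1311·15 + 1.2094·41 + 0.2118·63 = 69.4831
  x_3 = 0.2281·23 + 0.3128·15 + 0.3197·41 + 1.2059·63 = 99.0138
Δx_1 = L[1,2] · Δd_2 = 0.2179 · 12 = 2.6148

2.6148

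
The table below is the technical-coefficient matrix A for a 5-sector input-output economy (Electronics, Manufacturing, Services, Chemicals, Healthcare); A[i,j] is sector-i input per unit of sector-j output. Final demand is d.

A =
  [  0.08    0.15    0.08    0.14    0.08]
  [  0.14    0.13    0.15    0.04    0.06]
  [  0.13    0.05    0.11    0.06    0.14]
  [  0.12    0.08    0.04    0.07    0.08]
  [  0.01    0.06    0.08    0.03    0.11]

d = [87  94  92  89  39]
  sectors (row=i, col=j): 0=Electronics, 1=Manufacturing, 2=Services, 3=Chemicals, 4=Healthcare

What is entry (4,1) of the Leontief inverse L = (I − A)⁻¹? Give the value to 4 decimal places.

Form M = I − A:
  [  0.92   -0.15   -0.08   -0.14   -0.08]
  [ -0.14    0.87   -0.15   -0.04   -0.06]
  [ -0.13   -0.05    0.89   -0.06   -0.14]
  [ -0.12   -0.08   -0.04    0.93   -0.08]
  [ -0.01   -0.06   -0.08   -0.03    0.89]
Leontief inverse L = M⁻¹:
  [  1.1765    0.2430    0.1709    0.2040    0.1674]
  [  0.2371    1.2250    0.2464    0.1092    0.1525]
  [  0.2062    0.1306    1.1898    0.1207    0.2253]
  [  0.1857    0.1511    0.1055    1.1212    0.1443]
  [  0.0540    0.1021    0.1290    0.0583    1.1609]
Total output x = L · d:
  x_0 = 1.1765·87 + 0.2430·94 + 0.1709·92 + 0.2040·89 + 0.1674·39 = 165.6004
  x_1 = 0.2371·87 + 1.2250·94 + 0.2464·92 + 0.1092·89 + 0.1525·39 = 174.1173
  x_2 = 0.2062·87 + 0.1306·94 + 1.1898·92 + 0.1207·89 + 0.2253·39 = 159.2041
  x_3 = 0.1857·87 + 0.1511·94 + 0.1055·92 + 1.1212·89 + 0.1443·39 = 145.4842
  x_4 = 0.0540·87 + 0.1021·94 + 0.1290·92 + 0.0583·89 + 1.1609·39 = 76.6336

L[4,1] = 0.1021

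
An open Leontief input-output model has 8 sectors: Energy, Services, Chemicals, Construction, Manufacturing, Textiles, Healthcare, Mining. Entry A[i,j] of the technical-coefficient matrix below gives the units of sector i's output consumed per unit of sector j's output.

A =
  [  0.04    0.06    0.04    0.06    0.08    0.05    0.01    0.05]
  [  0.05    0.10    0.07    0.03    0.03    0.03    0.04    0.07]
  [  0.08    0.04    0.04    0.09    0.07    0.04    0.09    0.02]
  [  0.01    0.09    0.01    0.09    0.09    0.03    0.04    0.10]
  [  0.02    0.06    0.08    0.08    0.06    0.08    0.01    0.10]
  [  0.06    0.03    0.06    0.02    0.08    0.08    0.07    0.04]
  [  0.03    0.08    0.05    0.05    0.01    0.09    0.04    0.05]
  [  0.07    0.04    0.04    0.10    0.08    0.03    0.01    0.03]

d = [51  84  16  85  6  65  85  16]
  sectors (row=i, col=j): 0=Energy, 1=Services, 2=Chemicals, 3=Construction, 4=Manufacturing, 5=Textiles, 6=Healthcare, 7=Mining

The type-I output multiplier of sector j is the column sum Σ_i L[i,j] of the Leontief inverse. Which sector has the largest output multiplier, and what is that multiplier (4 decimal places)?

Construction (1.9272)

Form M = I − A:
  [  0.96   -0.06   -0.04   -0.06   -0.08   -0.05   -0.01   -0.05]
  [ -0.05    0.90   -0.07   -0.03   -0.03   -0.03   -0.04   -0.07]
  [ -0.08   -0.04    0.96   -0.09   -0.07   -0.04   -0.09   -0.02]
  [ -0.01   -0.09   -0.01    0.91   -0.09   -0.03   -0.04   -0.10]
  [ -0.02   -0.06   -0.08   -0.08    0.94   -0.08   -0.01   -0.10]
  [ -0.06   -0.03   -0.06   -0.02   -0.08    0.92   -0.07   -0.04]
  [ -0.03   -0.08   -0.05   -0.05   -0.01   -0.09    0.96   -0.05]
  [ -0.07   -0.04   -0.04   -0.10   -0.08   -0.03   -0.01    0.97]
Leontief inverse L = M⁻¹:
  [  1.0703    0.1039    0.0749    0.1066    0.1258    0.0858    0.0355    0.0935]
  [  0.0855    1.1476    0.1067    0.0781    0.0752    0.0661    0.0687    0.1115]
  [  0.1133    0.0949    1.0796    0.1445    0.1216    0.0856    0.1206    0.0721]
  [  0.0443    0.1443    0.0504    1.1460    0.1416    0.0705    0.0672    0.1529]
  [  0.0609    0.1129    0.1218    0.1399    1.1189    0.1235    0.0448    0.1510]
  [  0.0954    0.0766    0.1001    0.0696    0.1287    1.1251    0.1007    0.0845]
  [  0.0635    0.1242    0.0846    0.0928    0.0543    0.1265    1.0700    0.0895]
  [  0.0986    0.0866    0.0735    0.1497    0.1286    0.0660    0.0351    1.0770]
Total output x = L · d:
  x_0 = 1.0703·51 + 0.1039·84 + 0.0749·16 + 0.1066·85 + 0.1258·6 + 0.0858·65 + 0.0355·85 + 0.0935·16 = 84.4125
  x_1 = 0.0855·51 + 1.1476·84 + 0.1067·16 + 0.0781·85 + 0.0752·6 + 0.0661·65 + 0.0687·85 + 0.1115·16 = 121.4834
  x_2 = 0.1133·51 + 0.0949·84 + 1.0796·16 + 0.1445·85 + 0.1216·6 + 0.0856·65 + 0.1206·85 + 0.0721·16 = 61.0084
  x_3 = 0.0443·51 + 0.1443·84 + 0.0504·16 + 1.1460·85 + 0.1416·6 + 0.0705·65 + 0.0672·85 + 0.1529·16 = 126.1910
  x_4 = 0.0609·51 + 0.1129·84 + 0.1218·16 + 0.1399·85 + 1.1189·6 + 0.1235·65 + 0.0448·85 + 0.1510·16 = 47.3933
  x_5 = 0.0954·51 + 0.0766·84 + 0.1001·16 + 0.0696·85 + 0.1287·6 + 1.1251·65 + 0.1007·85 + 0.0845·16 = 102.6236
  x_6 = 0.0635·51 + 0.1242·84 + 0.0846·16 + 0.0928·85 + 0.0543·6 + 0.1265·65 + 1.0700·85 + 0.0895·16 = 123.8491
  x_7 = 0.0986·51 + 0.0866·84 + 0.0735·16 + 0.1497·85 + 0.1286·6 + 0.0660·65 + 0.0351·85 + 1.0770·16 = 51.4807
Output multipliers (column sums of L):
  Energy: 1.6318
  Services: 1.8910
  Chemicals: 1.6915
  Construction: 1.9272
  Manufacturing: 1.8947
  Textiles: 1.7491
  Healthcare: 1.5427
  Mining: 1.8320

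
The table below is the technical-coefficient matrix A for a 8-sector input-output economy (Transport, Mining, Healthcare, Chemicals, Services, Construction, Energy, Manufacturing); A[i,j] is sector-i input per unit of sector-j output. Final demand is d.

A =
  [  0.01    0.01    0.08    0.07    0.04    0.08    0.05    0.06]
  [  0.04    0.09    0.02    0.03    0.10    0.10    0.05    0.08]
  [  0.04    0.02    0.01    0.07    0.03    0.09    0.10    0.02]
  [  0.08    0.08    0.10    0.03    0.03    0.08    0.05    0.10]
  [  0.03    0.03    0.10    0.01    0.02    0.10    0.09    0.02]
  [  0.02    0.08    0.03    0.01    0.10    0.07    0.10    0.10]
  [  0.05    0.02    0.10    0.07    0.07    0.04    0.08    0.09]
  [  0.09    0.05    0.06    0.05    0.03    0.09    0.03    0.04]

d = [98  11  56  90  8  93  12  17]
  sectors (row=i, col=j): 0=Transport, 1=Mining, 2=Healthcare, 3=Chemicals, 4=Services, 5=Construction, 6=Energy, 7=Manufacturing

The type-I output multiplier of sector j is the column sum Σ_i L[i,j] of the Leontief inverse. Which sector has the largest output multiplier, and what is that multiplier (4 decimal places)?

Form M = I − A:
  [  0.99   -0.01   -0.08   -0.07   -0.04   -0.08   -0.05   -0.06]
  [ -0.04    0.91   -0.02   -0.03   -0.10   -0.10   -0.05   -0.08]
  [ -0.04   -0.02    0.99   -0.07   -0.03   -0.09   -0.10   -0.02]
  [ -0.08   -0.08   -0.10    0.97   -0.03   -0.08   -0.05   -0.10]
  [ -0.03   -0.03   -0.10   -0.01    0.98   -0.10   -0.09   -0.02]
  [ -0.02   -0.08   -0.03   -0.01   -0.10    0.93   -0.10   -0.10]
  [ -0.05   -0.02   -0.10   -0.07   -0.07   -0.04    0.92   -0.09]
  [ -0.09   -0.05   -0.06   -0.05   -0.03   -0.09   -0.03    0.96]
Leontief inverse L = M⁻¹:
  [  1.0456    0.0463    0.1251    0.1013    0.0793    0.1393    0.1049    0.1084]
  [  0.0815    1.1384    0.0777    0.0659    0.1548    0.1780    0.1174    0.1412]
  [  0.0725    0.0553    1.0587    0.1003    0.0720    0.1446    0.1526    0.0725]
  [  0.1253    0.1281    0.1570    1.0750    0.0861    0.1625    0.1207    0.1638]
  [  0.0610    0.0635    0.1419    0.0434    1.0637    0.1570    0.1479    0.0690]
  [  0.0634    0.1252    0.0894    0.0486    0.1534    1.1461    0.1674    0.1596]
  [  0.0955    0.0620    0.1608    0.1133    0.1171    0.1165    1.1481    0.1485]
  [  0.1242    0.0894    0.1080    0.0846    0.0758    0.1558    0.0880    1.0940]
Total output x = L · d:
  x_0 = 1.0456·98 + 0.0463·11 + 0.1251·56 + 0.1013·90 + 0.0793·8 + 0.1393·93 + 0.1049·12 + 0.1084·17 = 135.7832
  x_1 = 0.0815·98 + 1.1384·11 + 0.0777·56 + 0.0659·90 + 0.1548·8 + 0.1780·93 + 0.1174·12 + 0.1412·17 = 52.3865
  x_2 = 0.0725·98 + 0.0553·11 + 1.0587·56 + 0.1003·90 + 0.0720·8 + 0.1446·93 + 0.1526·12 + 0.0725·17 = 93.1154
  x_3 = 0.1253·98 + 0.1281·11 + 0.1570·56 + 1.0750·90 + 0.0861·8 + 0.1625·93 + 0.1207·12 + 0.1638·17 = 139.2637
  x_4 = 0.0610·98 + 0.0635·11 + 0.1419·56 + 0.0434·90 + 1.0637·8 + 0.1570·93 + 0.1479·12 + 0.0690·17 = 44.5820
  x_5 = 0.0634·98 + 0.1252·11 + 0.0894·56 + 0.0486·90 + 0.1534·8 + 1.1461·93 + 0.1674·12 + 0.1596·17 = 129.5052
  x_6 = 0.0955·98 + 0.0620·11 + 0.1608·56 + 0.1133·90 + 0.1171·8 + 0.1165·93 + 1.1481·12 + 0.1485·17 = 57.3247
  x_7 = 0.1242·98 + 0.0894·11 + 0.1080·56 + 0.0846·90 + 0.0758·8 + 0.1558·93 + 0.0880·12 + 1.0940·17 = 61.5652
Output multipliers (column sums of L):
  Transport: 1.6689
  Mining: 1.7082
  Healthcare: 1.9184
  Chemicals: 1.6325
  Services: 1.8021
  Construction: 2.1998
  Energy: 2.0470
  Manufacturing: 1.9569

Construction (2.1998)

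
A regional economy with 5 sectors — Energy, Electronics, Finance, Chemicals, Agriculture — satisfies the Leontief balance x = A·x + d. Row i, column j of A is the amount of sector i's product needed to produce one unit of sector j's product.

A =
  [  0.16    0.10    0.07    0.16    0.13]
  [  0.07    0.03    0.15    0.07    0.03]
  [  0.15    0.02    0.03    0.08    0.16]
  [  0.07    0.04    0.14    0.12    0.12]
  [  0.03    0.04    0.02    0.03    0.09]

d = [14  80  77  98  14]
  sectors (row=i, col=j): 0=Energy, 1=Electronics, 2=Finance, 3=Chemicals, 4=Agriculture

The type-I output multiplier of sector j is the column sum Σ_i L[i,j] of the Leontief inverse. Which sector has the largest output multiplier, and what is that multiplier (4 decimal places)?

Agriculture (1.9390)

Form M = I − A:
  [  0.84   -0.10   -0.07   -0.16   -0.13]
  [ -0.07    0.97   -0.15   -0.07   -0.03]
  [ -0.15   -0.02    0.97   -0.08   -0.16]
  [ -0.07   -0.04   -0.14    0.88   -0.12]
  [ -0.03   -0.04   -0.02   -0.03    0.91]
Leontief inverse L = M⁻¹:
  [  1.2626    0.1546    0.1583    0.2647    0.2482]
  [  0.1377    1.0589    0.1947    0.1306    0.1060]
  [  0.2199    0.0613    1.0832    0.1516    0.2439]
  [  0.1495    0.0778    0.1998    1.1953    0.2167]
  [  0.0574    0.0556    0.0442    0.0572    1.1242]
Total output x = L · d:
  x_0 = 1.2626·14 + 0.1546·80 + 0.1583·77 + 0.2647·98 + 0.2482·14 = 71.6502
  x_1 = 0.1377·14 + 1.0589·80 + 0.1947·77 + 0.1306·98 + 0.1060·14 = 115.9132
  x_2 = 0.2199·14 + 0.0613·80 + 1.0832·77 + 0.1516·98 + 0.2439·14 = 109.6644
  x_3 = 0.1495·14 + 0.0778·80 + 0.1998·77 + 1.1953·98 + 0.2167·14 = 143.8687
  x_4 = 0.0574·14 + 0.0556·80 + 0.0442·77 + 0.0572·98 + 1.1242·14 = 29.9949
Output multipliers (column sums of L):
  Energy: 1.8271
  Electronics: 1.4081
  Finance: 1.6802
  Chemicals: 1.7994
  Agriculture: 1.9390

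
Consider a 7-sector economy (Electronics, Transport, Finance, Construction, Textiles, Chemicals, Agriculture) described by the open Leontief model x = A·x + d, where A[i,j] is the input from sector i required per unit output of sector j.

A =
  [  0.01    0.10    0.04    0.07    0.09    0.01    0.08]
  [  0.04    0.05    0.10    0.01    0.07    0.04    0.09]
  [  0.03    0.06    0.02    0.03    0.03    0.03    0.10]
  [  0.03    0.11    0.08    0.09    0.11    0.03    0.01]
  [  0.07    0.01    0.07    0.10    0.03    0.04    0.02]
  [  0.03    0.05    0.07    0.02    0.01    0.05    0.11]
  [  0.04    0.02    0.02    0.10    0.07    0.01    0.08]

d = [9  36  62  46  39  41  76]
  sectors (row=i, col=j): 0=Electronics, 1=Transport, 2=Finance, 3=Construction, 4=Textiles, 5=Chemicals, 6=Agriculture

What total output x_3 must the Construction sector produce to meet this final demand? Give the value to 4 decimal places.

78.3587

Form M = I − A:
  [  0.99   -0.10   -0.04   -0.07   -0.09   -0.01   -0.08]
  [ -0.04    0.95   -0.10   -0.01   -0.07   -0.04   -0.09]
  [ -0.03   -0.06    0.98   -0.03   -0.03   -0.03   -0.10]
  [ -0.03   -0.11   -0.08    0.91   -0.11   -0.03   -0.01]
  [ -0.07   -0.01   -0.07   -0.10    0.97   -0.04   -0.02]
  [ -0.03   -0.05   -0.07   -0.02   -0.01    0.95   -0.11]
  [ -0.04   -0.02   -0.02   -0.10   -0.07   -0.01    0.92]
Leontief inverse L = M⁻¹:
  [  1.0361    0.1324    0.0787    0.1117    0.1297    0.0292    0.1191]
  [  0.0636    1.0802    0.1311    0.0486    0.1038    0.0576    0.1351]
  [  0.0479    0.0839    1.0460    0.0612    0.0598    0.0429    0.1332]
  [  0.0590    0.1510    0.1263    1.1334    0.1534    0.0538    0.0557]
  [  0.0882    0.0466    0.1006    0.1349    1.0654    0.0558    0.0545]
  [  0.0488    0.0769    0.0961    0.0522    0.0408    1.0644    0.1509]
  [  0.0611    0.0519    0.0514    0.1413    0.1074    0.0251    1.1098]
Total output x = L · d:
  x_0 = 1.0361·9 + 0.1324·36 + 0.0787·62 + 0.1117·46 + 0.1297·39 + 0.0292·41 + 0.1191·76 = 39.4184
  x_1 = 0.0636·9 + 1.0802·36 + 0.1311·62 + 0.0486·46 + 0.1038·39 + 0.0576·41 + 0.1351·76 = 66.5015
  x_2 = 0.0479·9 + 0.0839·36 + 1.0460·62 + 0.0612·46 + 0.0598·39 + 0.0429·41 + 0.1332·76 = 85.3315
  x_3 = 0.0590·9 + 0.1510·36 + 0.1263·62 + 1.1334·46 + 0.1534·39 + 0.0538·41 + 0.0557·76 = 78.3587
  x_4 = 0.0882·9 + 0.0466·36 + 0.1006·62 + 0.1349·46 + 1.0654·39 + 0.0558·41 + 0.0545·76 = 62.8842
  x_5 = 0.0488·9 + 0.0769·36 + 0.0961·62 + 0.0522·46 + 0.0408·39 + 1.0644·41 + 0.1509·76 = 68.2739
  x_6 = 0.0611·9 + 0.0519·36 + 0.0514·62 + 0.1413·46 + 0.1074·39 + 0.0251·41 + 1.1098·76 = 101.6673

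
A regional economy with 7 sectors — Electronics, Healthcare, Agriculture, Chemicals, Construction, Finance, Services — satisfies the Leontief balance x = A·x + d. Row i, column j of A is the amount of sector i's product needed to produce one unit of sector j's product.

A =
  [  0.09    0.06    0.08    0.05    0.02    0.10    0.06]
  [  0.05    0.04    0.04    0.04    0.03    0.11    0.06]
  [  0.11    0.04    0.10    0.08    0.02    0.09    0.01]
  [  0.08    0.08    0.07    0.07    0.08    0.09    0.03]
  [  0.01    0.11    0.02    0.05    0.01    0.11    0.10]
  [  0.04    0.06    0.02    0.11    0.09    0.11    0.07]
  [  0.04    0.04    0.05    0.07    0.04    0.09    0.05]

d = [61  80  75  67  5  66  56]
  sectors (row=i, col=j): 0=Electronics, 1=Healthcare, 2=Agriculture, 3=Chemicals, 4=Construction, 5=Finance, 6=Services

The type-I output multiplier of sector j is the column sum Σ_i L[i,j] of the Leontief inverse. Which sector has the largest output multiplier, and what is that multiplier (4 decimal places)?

Form M = I − A:
  [  0.91   -0.06   -0.08   -0.05   -0.02   -0.10   -0.06]
  [ -0.05    0.96   -0.04   -0.04   -0.03   -0.11   -0.06]
  [ -0.11   -0.04    0.90   -0.08   -0.02   -0.09   -0.01]
  [ -0.08   -0.08   -0.07    0.93   -0.08   -0.09   -0.03]
  [ -0.01   -0.11   -0.02   -0.05    0.99   -0.11   -0.10]
  [ -0.04   -0.06   -0.02   -0.11   -0.09    0.89   -0.07]
  [ -0.04   -0.04   -0.05   -0.07   -0.04   -0.09    0.95]
Leontief inverse L = M⁻¹:
  [  1.1430    0.1083    0.1261    0.1096    0.0586    0.1834    0.1035]
  [  0.0889    1.0801    0.0736    0.0893    0.0633    0.1776    0.0972]
  [  0.1665    0.0894    1.1487    0.1390    0.0583    0.1724    0.0515]
  [  0.1340    0.1361    0.1172    1.1323    0.1204    0.1812    0.0801]
  [  0.0496    0.1512    0.0543    0.1024    1.0474    0.1838    0.1403]
  [  0.0891    0.1183    0.0632    0.1738    0.1348    1.2012    0.1219]
  [  0.0810    0.0823    0.0858    0.1199    0.0739    0.1592    1.0872]
Total output x = L · d:
  x_0 = 1.1430·61 + 0.1083·80 + 0.1261·75 + 0.1096·67 + 0.0586·5 + 0.1834·66 + 0.1035·56 = 113.3732
  x_1 = 0.0889·61 + 1.0801·80 + 0.0736·75 + 0.0893·67 + 0.0633·5 + 0.1776·66 + 0.0972·56 = 120.8147
  x_2 = 0.1665·61 + 0.0894·80 + 1.1487·75 + 0.1390·67 + 0.0583·5 + 0.1724·66 + 0.0515·56 = 127.3255
  x_3 = 0.1340·61 + 0.1361·80 + 0.1172·75 + 1.1323·67 + 0.1204·5 + 0.1812·66 + 0.0801·56 = 120.7615
  x_4 = 0.0496·61 + 0.1512·80 + 0.0543·75 + 0.1024·67 + 1.0474·5 + 0.1838·66 + 0.1403·56 = 51.2823
  x_5 = 0.0891·61 + 0.1183·80 + 0.0632·75 + 0.1738·67 + 0.1348·5 + 1.2012·66 + 0.1219·56 = 118.0585
  x_6 = 0.0810·61 + 0.0823·80 + 0.0858·75 + 0.1199·67 + 0.0739·5 + 0.1592·66 + 1.0872·56 = 97.7512
Output multipliers (column sums of L):
  Electronics: 1.7520
  Healthcare: 1.7658
  Agriculture: 1.6687
  Chemicals: 1.8664
  Construction: 1.5568
  Finance: 2.2586
  Services: 1.6816

Finance (2.2586)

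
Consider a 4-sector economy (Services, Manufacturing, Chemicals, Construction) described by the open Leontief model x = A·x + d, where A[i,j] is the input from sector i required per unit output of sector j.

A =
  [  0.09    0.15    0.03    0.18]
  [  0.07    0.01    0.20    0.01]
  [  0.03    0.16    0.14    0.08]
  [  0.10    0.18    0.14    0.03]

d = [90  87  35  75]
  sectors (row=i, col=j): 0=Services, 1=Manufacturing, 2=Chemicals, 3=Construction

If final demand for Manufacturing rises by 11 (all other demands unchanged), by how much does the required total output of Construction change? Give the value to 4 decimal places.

2.8338

Form M = I − A:
  [  0.91   -0.15   -0.03   -0.18]
  [ -0.07    0.99   -0.20   -0.01]
  [ -0.03   -0.16    0.86   -0.08]
  [ -0.10   -0.18   -0.14    0.97]
Leontief inverse L = M⁻¹:
  [  1.1462    0.2360    0.1317    0.2260]
  [  0.0970    1.0764    0.2620    0.0507]
  [  0.0717    0.2325    1.2385    0.1178]
  [  0.1465    0.2576    0.2409    1.0806]
Total output x = L · d:
  x_0 = 1.1462·90 + 0.2360·87 + 0.1317·35 + 0.2260·75 = 145.2547
  x_1 = 0.0970·90 + 1.0764·87 + 0.2620·35 + 0.0507·75 = 115.3440
  x_2 = 0.0717·90 + 0.2325·87 + 1.2385·35 + 0.1178·75 = 78.8594
  x_3 = 0.1465·90 + 0.2576·87 + 0.2409·35 + 1.0806·75 = 125.0801
Δx_3 = L[3,1] · Δd_1 = 0.2576 · 11 = 2.8338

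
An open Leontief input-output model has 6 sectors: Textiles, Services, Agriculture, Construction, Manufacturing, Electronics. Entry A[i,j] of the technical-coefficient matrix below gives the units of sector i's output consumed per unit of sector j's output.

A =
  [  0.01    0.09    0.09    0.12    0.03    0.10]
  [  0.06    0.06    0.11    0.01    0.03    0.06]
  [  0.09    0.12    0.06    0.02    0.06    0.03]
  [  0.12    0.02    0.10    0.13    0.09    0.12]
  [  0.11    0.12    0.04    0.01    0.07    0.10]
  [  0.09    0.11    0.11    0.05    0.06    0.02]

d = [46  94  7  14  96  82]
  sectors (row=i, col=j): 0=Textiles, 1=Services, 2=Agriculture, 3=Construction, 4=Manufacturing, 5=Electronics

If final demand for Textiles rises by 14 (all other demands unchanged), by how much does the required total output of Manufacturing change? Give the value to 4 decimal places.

Form M = I − A:
  [  0.99   -0.09   -0.09   -0.12   -0.03   -0.10]
  [ -0.06    0.94   -0.11   -0.01   -0.03   -0.06]
  [ -0.09   -0.12    0.94   -0.02   -0.06   -0.03]
  [ -0.12   -0.02   -0.10    0.87   -0.09   -0.12]
  [ -0.11   -0.12   -0.04   -0.01    0.93   -0.10]
  [ -0.09   -0.11   -0.11   -0.05   -0.06    0.98]
Leontief inverse L = M⁻¹:
  [  1.0760    0.1543    0.1594    0.1634    0.0756    0.1518]
  [  0.1012    1.1129    0.1573    0.0364    0.0589    0.0937]
  [  0.1354    0.1769    1.1156    0.0517    0.0919    0.0745]
  [  0.2034    0.1111    0.1890    1.1960    0.1507    0.1952]
  [  0.1640    0.1896    0.1079    0.0487    1.1081    0.1507]
  [  0.1458    0.1762    0.1738    0.0889    0.0994    1.0724]
Total output x = L · d:
  x_0 = 1.0760·46 + 0.1543·94 + 0.1594·7 + 0.1634·14 + 0.0756·96 + 0.1518·82 = 87.1068
  x_1 = 0.1012·46 + 1.1129·94 + 0.1573·7 + 0.0364·14 + 0.0589·96 + 0.0937·82 = 124.2166
  x_2 = 0.1354·46 + 0.1769·94 + 1.1156·7 + 0.0517·14 + 0.0919·96 + 0.0745·82 = 46.3198
  x_3 = 0.2034·46 + 0.1111·94 + 0.1890·7 + 1.1960·14 + 0.1507·96 + 0.1952·82 = 68.3361
  x_4 = 0.1640·46 + 0.1896·94 + 0.1079·7 + 0.0487·14 + 1.1081·96 + 0.1507·82 = 145.5323
  x_5 = 0.1458·46 + 0.1762·94 + 0.1738·7 + 0.0889·14 + 0.0994·96 + 1.0724·82 = 123.2116
Δx_4 = L[4,0] · Δd_0 = 0.1640 · 14 = 2.2962

2.2962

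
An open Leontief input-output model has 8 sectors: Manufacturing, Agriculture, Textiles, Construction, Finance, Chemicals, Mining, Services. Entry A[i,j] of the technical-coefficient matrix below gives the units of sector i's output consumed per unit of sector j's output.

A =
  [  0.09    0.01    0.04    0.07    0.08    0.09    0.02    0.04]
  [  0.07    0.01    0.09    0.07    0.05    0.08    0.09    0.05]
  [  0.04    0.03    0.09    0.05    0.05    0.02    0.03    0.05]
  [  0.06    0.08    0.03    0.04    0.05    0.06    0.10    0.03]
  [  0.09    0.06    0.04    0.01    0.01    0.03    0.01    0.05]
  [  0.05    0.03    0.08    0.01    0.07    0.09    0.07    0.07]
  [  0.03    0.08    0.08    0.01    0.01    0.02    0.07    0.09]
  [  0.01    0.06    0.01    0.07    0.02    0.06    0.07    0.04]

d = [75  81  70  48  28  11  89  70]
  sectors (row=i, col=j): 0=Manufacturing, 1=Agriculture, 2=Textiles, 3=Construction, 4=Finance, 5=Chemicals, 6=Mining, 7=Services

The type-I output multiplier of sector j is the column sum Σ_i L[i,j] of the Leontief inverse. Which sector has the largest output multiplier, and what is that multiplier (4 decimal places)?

Textiles (1.7832)

Form M = I − A:
  [  0.91   -0.01   -0.04   -0.07   -0.08   -0.09   -0.02   -0.04]
  [ -0.07    0.99   -0.09   -0.07   -0.05   -0.08   -0.09   -0.05]
  [ -0.04   -0.03    0.91   -0.05   -0.05   -0.02   -0.03   -0.05]
  [ -0.06   -0.08   -0.03    0.96   -0.05   -0.06   -0.10   -0.03]
  [ -0.09   -0.06   -0.04   -0.01    0.99   -0.03   -0.01   -0.05]
  [ -0.05   -0.03   -0.08   -0.01   -0.07    0.91   -0.07   -0.07]
  [ -0.03   -0.08   -0.08   -0.01   -0.01   -0.02    0.93   -0.09]
  [ -0.01   -0.06   -0.01   -0.07   -0.02   -0.06   -0.07    0.96]
Leontief inverse L = M⁻¹:
  [  1.1337    0.0424    0.0802    0.0988    0.1145    0.1343    0.0589    0.0780]
  [  0.1148    1.0498    0.1403    0.1029    0.0868    0.1258    0.1373    0.0966]
  [  0.0720    0.0569    1.1243    0.0758    0.0752    0.0510    0.0622    0.0803]
  [  0.1021    0.1141    0.0773    1.0702    0.0822    0.1031    0.1450    0.0731]
  [  0.1193    0.0785    0.0693    0.0354    1.0353    0.0625    0.0377    0.0758]
  [  0.0904    0.0644    0.1268    0.0402    0.1025    1.1322    0.1114    0.1133]
  [  0.0608    0.1086    0.1200    0.0403    0.0361    0.0547    1.1092    0.1256]
  [  0.0398    0.0885    0.0451    0.0925    0.0440    0.0934    0.1090    1.0725]
Total output x = L · d:
  x_0 = 1.1337·75 + 0.0424·81 + 0.0802·70 + 0.0988·48 + 0.1145·28 + 0.1343·11 + 0.0589·89 + 0.0780·70 = 114.1968
  x_1 = 0.1148·75 + 1.0498·81 + 0.1403·70 + 0.1029·48 + 0.0868·28 + 0.1258·11 + 0.1373·89 + 0.0966·70 = 131.2007
  x_2 = 0.0720·75 + 0.0569·81 + 1.1243·70 + 0.0758·48 + 0.0752·28 + 0.0510·11 + 0.0622·89 + 0.0803·70 = 106.1687
  x_3 = 0.1021·75 + 0.1141·81 + 0.0773·70 + 1.0702·48 + 0.0822·28 + 0.1031·11 + 0.1450·89 + 0.0731·70 = 95.1317
  x_4 = 0.1193·75 + 0.0785·81 + 0.0693·70 + 0.0354·48 + 1.0353·28 + 0.0625·11 + 0.0377·89 + 0.0758·70 = 60.1965
  x_5 = 0.0904·75 + 0.0644·81 + 0.1268·70 + 0.0402·48 + 0.1025·28 + 1.1322·11 + 0.1114·89 + 0.1133·70 = 55.9743
  x_6 = 0.0608·75 + 0.1086·81 + 0.1200·70 + 0.0403·48 + 0.0361·28 + 0.0547·11 + 1.1092·89 + 0.1256·70 = 132.8161
  x_7 = 0.0398·75 + 0.0885·81 + 0.0451·70 + 0.0925·48 + 0.0440·28 + 0.0934·11 + 0.1090·89 + 1.0725·70 = 104.7859
Output multipliers (column sums of L):
  Manufacturing: 1.7329
  Agriculture: 1.6032
  Textiles: 1.7832
  Construction: 1.5560
  Finance: 1.5765
  Chemicals: 1.7570
  Mining: 1.7708
  Services: 1.7151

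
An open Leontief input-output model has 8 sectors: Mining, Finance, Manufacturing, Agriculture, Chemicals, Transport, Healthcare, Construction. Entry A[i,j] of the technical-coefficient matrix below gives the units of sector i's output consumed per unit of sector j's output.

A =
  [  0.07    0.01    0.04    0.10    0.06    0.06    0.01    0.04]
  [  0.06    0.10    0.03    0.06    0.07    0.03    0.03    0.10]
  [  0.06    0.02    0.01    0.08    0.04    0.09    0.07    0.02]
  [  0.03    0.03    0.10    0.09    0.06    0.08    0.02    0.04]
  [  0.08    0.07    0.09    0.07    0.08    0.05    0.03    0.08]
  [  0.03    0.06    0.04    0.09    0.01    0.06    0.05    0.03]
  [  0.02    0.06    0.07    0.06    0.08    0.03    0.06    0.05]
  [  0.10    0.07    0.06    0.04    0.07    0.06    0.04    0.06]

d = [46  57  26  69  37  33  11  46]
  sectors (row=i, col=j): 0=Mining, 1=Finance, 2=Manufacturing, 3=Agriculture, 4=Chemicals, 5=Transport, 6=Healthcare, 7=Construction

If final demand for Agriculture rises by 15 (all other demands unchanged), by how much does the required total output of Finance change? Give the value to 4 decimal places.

1.8513

Form M = I − A:
  [  0.93   -0.01   -0.04   -0.10   -0.06   -0.06   -0.01   -0.04]
  [ -0.06    0.90   -0.03   -0.06   -0.07   -0.03   -0.03   -0.10]
  [ -0.06   -0.02    0.99   -0.08   -0.04   -0.09   -0.07   -0.02]
  [ -0.03   -0.03   -0.10    0.91   -0.06   -0.08   -0.02   -0.04]
  [ -0.08   -0.07   -0.09   -0.07    0.92   -0.05   -0.03   -0.08]
  [ -0.03   -0.06   -0.04   -0.09   -0.01    0.94   -0.05   -0.03]
  [ -0.02   -0.06   -0.07   -0.06   -0.08   -0.03    0.94   -0.05]
  [ -0.10   -0.07   -0.06   -0.04   -0.07   -0.06   -0.04    0.94]
Leontief inverse L = M⁻¹:
  [  1.1088    0.0420    0.0818    0.1552    0.0989    0.1042    0.0344    0.0736]
  [  0.1140    1.1490    0.0798    0.1234    0.1240    0.0802    0.0611    0.1504]
  [  0.0945    0.0543    1.0515    0.1340    0.0786    0.1305    0.0956    0.0538]
  [  0.0736    0.0687    0.1445    1.1520    0.1033    0.1309    0.0518    0.0783]
  [  0.1388    0.1201    0.1444    0.1445    1.1379    0.1099    0.0669    0.1318]
  [  0.0635    0.0940    0.0774    0.1400    0.0471    1.0992    0.0751    0.0634]
  [  0.0646    0.1020    0.1149    0.1172    0.1273    0.0758    1.0908    0.0923]
  [  0.1527    0.1157    0.1085    0.1080    0.1223    0.1125    0.0727    1.1074]
Total output x = L · d:
  x_0 = 1.1088·46 + 0.0420·57 + 0.0818·26 + 0.1552·69 + 0.0989·37 + 0.1042·33 + 0.0344·11 + 0.0736·46 = 77.0943
  x_1 = 0.1140·46 + 1.1490·57 + 0.0798·26 + 0.1234·69 + 0.1240·37 + 0.0802·33 + 0.0611·11 + 0.1504·46 = 96.1578
  x_2 = 0.0945·46 + 0.0543·57 + 1.0515·26 + 0.1340·69 + 0.0786·37 + 0.1305·33 + 0.0956·11 + 0.0538·46 = 54.7681
  x_3 = 0.0736·46 + 0.0687·57 + 0.1445·26 + 1.1520·69 + 0.1033·37 + 0.1309·33 + 0.0518·11 + 0.0783·46 = 102.8586
  x_4 = 0.1388·46 + 0.1201·57 + 0.1444·26 + 0.1445·69 + 1.1379·37 + 0.1099·33 + 0.0669·11 + 0.1318·46 = 79.4812
  x_5 = 0.0635·46 + 0.0940·57 + 0.0774·26 + 0.1400·69 + 0.0471·37 + 1.0992·33 + 0.0751·11 + 0.0634·46 = 61.7098
  x_6 = 0.0646·46 + 0.1020·57 + 0.1149·26 + 0.1172·69 + 0.1273·37 + 0.0758·33 + 1.0908·11 + 0.0923·46 = 43.3192
  x_7 = 0.1527·46 + 0.1157·57 + 0.1085·26 + 0.1080·69 + 0.1223·37 + 0.1125·33 + 0.0727·11 + 1.1074·46 = 83.8723
Δx_1 = L[1,3] · Δd_3 = 0.1234 · 15 = 1.8513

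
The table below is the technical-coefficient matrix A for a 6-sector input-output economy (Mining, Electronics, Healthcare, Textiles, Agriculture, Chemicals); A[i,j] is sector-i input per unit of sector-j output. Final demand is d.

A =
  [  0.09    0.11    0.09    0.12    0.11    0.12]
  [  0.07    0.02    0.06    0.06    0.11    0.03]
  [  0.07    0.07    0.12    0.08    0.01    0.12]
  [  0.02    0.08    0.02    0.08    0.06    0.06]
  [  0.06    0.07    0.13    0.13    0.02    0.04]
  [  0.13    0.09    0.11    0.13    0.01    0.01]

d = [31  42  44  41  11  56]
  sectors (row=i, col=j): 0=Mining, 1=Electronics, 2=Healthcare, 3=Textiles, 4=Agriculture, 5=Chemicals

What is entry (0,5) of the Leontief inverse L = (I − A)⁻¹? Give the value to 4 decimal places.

L[0,5] = 0.1918

Form M = I − A:
  [  0.91   -0.11   -0.09   -0.12   -0.11   -0.12]
  [ -0.07    0.98   -0.06   -0.06   -0.11   -0.03]
  [ -0.07   -0.07    0.88   -0.08   -0.01   -0.12]
  [ -0.02   -0.08   -0.02    0.92   -0.06   -0.06]
  [ -0.06   -0.07   -0.13   -0.13    0.98   -0.04]
  [ -0.13   -0.09   -0.11   -0.13   -0.01    0.99]
Leontief inverse L = M⁻¹:
  [  1.1721    0.1939    0.1877    0.2332    0.1715    0.1918]
  [  0.1139    1.0688    0.1176    0.1253    0.1424    0.0738]
  [  0.1345    0.1337    1.1930    0.1627    0.0540    0.1770]
  [  0.0579    0.1185    0.0645    1.1335    0.0908    0.0908]
  [  0.1131    0.1280    0.1940    0.2038    1.0629    0.0964]
  [  0.1880    0.1543    0.1783    0.2110    0.0641    1.0746]
Total output x = L · d:
  x_0 = 1.1721·31 + 0.1939·42 + 0.1877·44 + 0.2332·41 + 0.1715·11 + 0.1918·56 = 74.9187
  x_1 = 0.1139·31 + 1.0688·42 + 0.1176·44 + 0.1253·41 + 0.1424·11 + 0.0738·56 = 64.4357
  x_2 = 0.1345·31 + 0.1337·42 + 1.1930·44 + 0.1627·41 + 0.0540·11 + 0.1770·56 = 79.4537
  x_3 = 0.0579·31 + 0.1185·42 + 0.0645·44 + 1.1335·41 + 0.0908·11 + 0.0908·56 = 62.1686
  x_4 = 0.1131·31 + 0.1280·42 + 0.1940·44 + 0.2038·41 + 1.0629·11 + 0.0964·56 = 42.8612
  x_5 = 0.1880·31 + 0.1543·42 + 0.1783·44 + 0.2110·41 + 0.0641·11 + 1.0746·56 = 89.6859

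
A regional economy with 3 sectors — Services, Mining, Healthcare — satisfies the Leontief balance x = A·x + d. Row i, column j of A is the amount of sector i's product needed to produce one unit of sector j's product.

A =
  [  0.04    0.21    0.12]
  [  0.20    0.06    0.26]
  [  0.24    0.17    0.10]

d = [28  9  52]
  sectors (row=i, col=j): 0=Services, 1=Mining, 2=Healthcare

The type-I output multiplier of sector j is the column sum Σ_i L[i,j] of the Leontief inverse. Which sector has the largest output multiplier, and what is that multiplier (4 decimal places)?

Services (1.8960)

Form M = I − A:
  [  0.96   -0.21   -0.12]
  [ -0.20    0.94   -0.26]
  [ -0.24   -0.17    0.90]
Leontief inverse L = M⁻¹:
  [  1.1660    0.3045    0.2434]
  [  0.3525    1.2145    0.3979]
  [  0.3775    0.3106    1.2512]
Total output x = L · d:
  x_0 = 1.1660·28 + 0.3045·9 + 0.2434·52 = 48.0459
  x_1 = 0.3525·28 + 1.2145·9 + 0.3979·52 = 41.4895
  x_2 = 0.3775·28 + 0.3106·9 + 1.2512·52 = 78.4269
Output multipliers (column sums of L):
  Services: 1.8960
  Mining: 1.8297
  Healthcare: 1.8925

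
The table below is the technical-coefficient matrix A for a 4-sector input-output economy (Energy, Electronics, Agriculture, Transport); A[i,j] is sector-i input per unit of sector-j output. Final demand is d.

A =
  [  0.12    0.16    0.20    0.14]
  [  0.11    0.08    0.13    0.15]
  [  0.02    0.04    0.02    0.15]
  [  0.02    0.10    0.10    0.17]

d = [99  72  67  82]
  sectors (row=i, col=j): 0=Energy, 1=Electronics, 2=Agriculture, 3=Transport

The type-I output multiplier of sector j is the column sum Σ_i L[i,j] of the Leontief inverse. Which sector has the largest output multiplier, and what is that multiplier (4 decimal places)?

Form M = I − A:
  [  0.88   -0.16   -0.20   -0.14]
  [ -0.11    0.92   -0.13   -0.15]
  [ -0.02   -0.04    0.98   -0.15]
  [ -0.02   -0.10   -0.10    0.83]
Leontief inverse L = M⁻¹:
  [  1.1815    0.2513    0.3051    0.2998]
  [  0.1551    1.1528    0.2124    0.2729]
  [  0.0384    0.0758    1.0599    0.2117]
  [  0.0518    0.1541    0.1606    1.2704]
Total output x = L · d:
  x_0 = 1.1815·99 + 0.2513·72 + 0.3051·67 + 0.2998·82 = 180.0949
  x_1 = 0.1551·99 + 1.1528·72 + 0.2124·67 + 0.2729·82 = 134.9737
  x_2 = 0.0384·99 + 0.0758·72 + 1.0599·67 + 0.2117·82 = 97.6272
  x_3 = 0.0518·99 + 0.1541·72 + 0.1606·67 + 1.2704·82 = 131.1590
Output multipliers (column sums of L):
  Energy: 1.4268
  Electronics: 1.6340
  Agriculture: 1.7380
  Transport: 2.0549

Transport (2.0549)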